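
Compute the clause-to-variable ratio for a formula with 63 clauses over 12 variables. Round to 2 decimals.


Clause-to-variable ratio = clauses / variables.
63 / 12 = 5.25.

5.25


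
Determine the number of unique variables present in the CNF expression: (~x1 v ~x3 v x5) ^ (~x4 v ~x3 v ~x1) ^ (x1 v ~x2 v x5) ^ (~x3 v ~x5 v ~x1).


Identify each distinct variable in the formula.
Variables found: x1, x2, x3, x4, x5.
Total distinct variables = 5.

5


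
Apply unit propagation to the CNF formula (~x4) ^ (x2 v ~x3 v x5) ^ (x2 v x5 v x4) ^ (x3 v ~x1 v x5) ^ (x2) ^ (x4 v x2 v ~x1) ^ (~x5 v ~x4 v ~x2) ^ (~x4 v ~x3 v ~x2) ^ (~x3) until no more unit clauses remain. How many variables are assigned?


Unit propagation repeatedly assigns the literal in any unit clause, then simplifies.
Assignments in order: x4 = F, x2 = T, x3 = F.
No further unit clauses remain.
Total variables assigned = 3.

3


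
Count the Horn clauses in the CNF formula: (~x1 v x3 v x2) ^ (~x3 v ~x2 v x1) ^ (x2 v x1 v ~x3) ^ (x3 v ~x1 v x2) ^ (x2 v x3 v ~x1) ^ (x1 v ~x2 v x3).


A Horn clause has at most one positive literal.
Clause 1: 2 positive lit(s) -> not Horn
Clause 2: 1 positive lit(s) -> Horn
Clause 3: 2 positive lit(s) -> not Horn
Clause 4: 2 positive lit(s) -> not Horn
Clause 5: 2 positive lit(s) -> not Horn
Clause 6: 2 positive lit(s) -> not Horn
Total Horn clauses = 1.

1


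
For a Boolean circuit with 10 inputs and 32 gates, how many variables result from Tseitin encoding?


The Tseitin transformation introduces one auxiliary variable per gate.
Total variables = inputs + gates = 10 + 32 = 42.

42


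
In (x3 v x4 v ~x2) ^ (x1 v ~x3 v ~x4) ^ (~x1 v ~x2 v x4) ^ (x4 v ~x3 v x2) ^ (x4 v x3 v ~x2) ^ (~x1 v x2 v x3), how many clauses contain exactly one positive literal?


A definite clause has exactly one positive literal.
Clause 1: 2 positive -> not definite
Clause 2: 1 positive -> definite
Clause 3: 1 positive -> definite
Clause 4: 2 positive -> not definite
Clause 5: 2 positive -> not definite
Clause 6: 2 positive -> not definite
Definite clause count = 2.

2


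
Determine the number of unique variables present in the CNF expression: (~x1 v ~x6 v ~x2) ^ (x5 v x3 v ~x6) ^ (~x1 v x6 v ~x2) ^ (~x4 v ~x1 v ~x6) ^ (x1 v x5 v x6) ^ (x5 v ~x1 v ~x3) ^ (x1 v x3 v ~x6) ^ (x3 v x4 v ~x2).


Identify each distinct variable in the formula.
Variables found: x1, x2, x3, x4, x5, x6.
Total distinct variables = 6.

6


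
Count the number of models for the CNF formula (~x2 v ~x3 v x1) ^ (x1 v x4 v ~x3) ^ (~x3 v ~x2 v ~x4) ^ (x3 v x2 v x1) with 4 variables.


Enumerate all 16 truth assignments over 4 variables.
Test each against every clause.
Satisfying assignments found: 10.

10


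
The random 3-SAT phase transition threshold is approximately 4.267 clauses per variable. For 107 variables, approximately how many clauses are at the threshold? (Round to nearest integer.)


The 3-SAT phase transition occurs at approximately 4.267 clauses per variable.
m = 4.267 * 107 = 456.569.
Rounded to nearest integer: 457.

457


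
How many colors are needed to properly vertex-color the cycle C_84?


A cycle on an even number of vertices is bipartite: alternate two colors around the cycle.
Since 84 is even, two colors suffice, and at least two are needed because the graph has edges.
Chromatic number = 2.

2


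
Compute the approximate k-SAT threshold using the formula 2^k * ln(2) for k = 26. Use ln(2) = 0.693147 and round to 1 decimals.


Using the asymptotic formula: threshold ~ 2^k * ln(2).
2^26 = 67108864.
67108864 * 0.693147 = 46516307.8.

46516307.8


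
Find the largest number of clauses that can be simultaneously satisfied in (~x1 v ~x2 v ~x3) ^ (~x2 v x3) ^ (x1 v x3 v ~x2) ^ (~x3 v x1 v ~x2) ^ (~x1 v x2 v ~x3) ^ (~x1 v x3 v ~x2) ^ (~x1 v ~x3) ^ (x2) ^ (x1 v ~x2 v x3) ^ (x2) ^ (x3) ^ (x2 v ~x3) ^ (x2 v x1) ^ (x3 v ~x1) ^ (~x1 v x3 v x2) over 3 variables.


Enumerate all 8 truth assignments.
For each, count how many of the 15 clauses are satisfied.
The formula is not fully satisfiable, so the maximum is below 15.
Maximum simultaneously satisfiable clauses = 14.

14


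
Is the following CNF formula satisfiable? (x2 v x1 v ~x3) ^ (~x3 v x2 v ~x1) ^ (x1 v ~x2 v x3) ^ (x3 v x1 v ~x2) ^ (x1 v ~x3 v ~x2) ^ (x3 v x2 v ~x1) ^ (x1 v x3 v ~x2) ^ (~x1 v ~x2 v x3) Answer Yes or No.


Check all 8 possible truth assignments.
Number of satisfying assignments found: 2.
The formula is satisfiable.

Yes


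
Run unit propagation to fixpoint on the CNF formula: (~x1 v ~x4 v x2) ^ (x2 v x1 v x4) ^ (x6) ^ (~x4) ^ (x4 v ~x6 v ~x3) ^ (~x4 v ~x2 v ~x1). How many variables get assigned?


Unit propagation repeatedly assigns the literal in any unit clause, then simplifies.
Assignments in order: x6 = T, x4 = F, x3 = F.
No further unit clauses remain.
Total variables assigned = 3.

3


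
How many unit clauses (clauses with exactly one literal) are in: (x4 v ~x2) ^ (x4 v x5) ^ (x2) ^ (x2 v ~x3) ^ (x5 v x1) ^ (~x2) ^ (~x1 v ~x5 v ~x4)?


A unit clause contains exactly one literal.
Unit clauses found: (x2), (~x2).
Count = 2.

2


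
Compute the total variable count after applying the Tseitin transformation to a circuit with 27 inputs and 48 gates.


The Tseitin transformation introduces one auxiliary variable per gate.
Total variables = inputs + gates = 27 + 48 = 75.

75


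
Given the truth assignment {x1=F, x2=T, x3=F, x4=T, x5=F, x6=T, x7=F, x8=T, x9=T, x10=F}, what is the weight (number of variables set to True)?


The weight is the number of variables assigned True.
True variables: x2, x4, x6, x8, x9.
Weight = 5.

5


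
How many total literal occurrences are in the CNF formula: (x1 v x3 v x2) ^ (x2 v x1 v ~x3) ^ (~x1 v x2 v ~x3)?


Clause lengths: 3, 3, 3.
Sum = 3 + 3 + 3 = 9.

9


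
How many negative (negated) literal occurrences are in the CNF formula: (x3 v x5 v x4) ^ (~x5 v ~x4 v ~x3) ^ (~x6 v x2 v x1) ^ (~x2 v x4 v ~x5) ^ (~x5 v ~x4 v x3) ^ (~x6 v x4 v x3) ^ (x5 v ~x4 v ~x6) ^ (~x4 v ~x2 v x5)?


Scan each clause for negated literals.
Clause 1: 0 negative; Clause 2: 3 negative; Clause 3: 1 negative; Clause 4: 2 negative; Clause 5: 2 negative; Clause 6: 1 negative; Clause 7: 2 negative; Clause 8: 2 negative.
Total negative literal occurrences = 13.

13


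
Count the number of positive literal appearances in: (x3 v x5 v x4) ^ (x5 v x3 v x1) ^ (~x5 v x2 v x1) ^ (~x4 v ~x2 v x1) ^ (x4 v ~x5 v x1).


Scan each clause for unnegated literals.
Clause 1: 3 positive; Clause 2: 3 positive; Clause 3: 2 positive; Clause 4: 1 positive; Clause 5: 2 positive.
Total positive literal occurrences = 11.

11


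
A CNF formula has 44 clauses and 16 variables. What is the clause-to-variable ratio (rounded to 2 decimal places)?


Clause-to-variable ratio = clauses / variables.
44 / 16 = 2.75.

2.75


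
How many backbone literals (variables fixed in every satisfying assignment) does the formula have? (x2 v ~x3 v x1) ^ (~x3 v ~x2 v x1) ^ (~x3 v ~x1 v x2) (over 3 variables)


Find all satisfying assignments: 5 model(s).
Check which variables have the same value in every model.
No variable is fixed across all models.
Backbone size = 0.

0


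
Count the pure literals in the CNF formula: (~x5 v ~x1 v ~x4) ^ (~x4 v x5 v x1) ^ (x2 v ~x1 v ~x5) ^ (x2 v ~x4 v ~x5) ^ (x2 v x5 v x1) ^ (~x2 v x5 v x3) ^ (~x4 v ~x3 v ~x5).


A pure literal appears in only one polarity across all clauses.
Pure literals: x4 (negative only).
Count = 1.

1


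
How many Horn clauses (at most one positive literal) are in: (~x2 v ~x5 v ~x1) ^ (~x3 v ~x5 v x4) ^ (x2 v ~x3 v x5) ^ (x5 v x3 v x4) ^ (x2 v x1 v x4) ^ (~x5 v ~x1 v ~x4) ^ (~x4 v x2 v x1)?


A Horn clause has at most one positive literal.
Clause 1: 0 positive lit(s) -> Horn
Clause 2: 1 positive lit(s) -> Horn
Clause 3: 2 positive lit(s) -> not Horn
Clause 4: 3 positive lit(s) -> not Horn
Clause 5: 3 positive lit(s) -> not Horn
Clause 6: 0 positive lit(s) -> Horn
Clause 7: 2 positive lit(s) -> not Horn
Total Horn clauses = 3.

3


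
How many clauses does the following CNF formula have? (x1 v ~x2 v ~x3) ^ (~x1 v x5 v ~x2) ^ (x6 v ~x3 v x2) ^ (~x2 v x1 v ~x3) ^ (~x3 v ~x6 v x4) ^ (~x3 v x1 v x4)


Each group enclosed in parentheses joined by ^ is one clause.
Counting the conjuncts: 6 clauses.

6


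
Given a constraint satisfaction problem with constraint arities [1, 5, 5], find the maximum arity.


The arities are: 1, 5, 5.
Scan for the maximum value.
Maximum arity = 5.

5


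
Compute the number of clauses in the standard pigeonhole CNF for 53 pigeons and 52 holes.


The PHP encoding has two parts:
1) At-least-one-hole clauses: 53 (one per pigeon, each with 52 literals).
2) At-most-one-pigeon-per-hole clauses: 52 holes * C(53,2) = 52 * 1378 = 71656.
Total clauses = 53 + 71656 = 71709.

71709


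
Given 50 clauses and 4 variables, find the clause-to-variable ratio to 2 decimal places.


Clause-to-variable ratio = clauses / variables.
50 / 4 = 12.5.

12.5


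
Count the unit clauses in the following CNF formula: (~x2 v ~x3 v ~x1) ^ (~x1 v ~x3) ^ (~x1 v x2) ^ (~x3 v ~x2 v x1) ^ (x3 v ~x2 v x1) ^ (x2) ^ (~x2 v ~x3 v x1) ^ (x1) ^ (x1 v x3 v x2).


A unit clause contains exactly one literal.
Unit clauses found: (x2), (x1).
Count = 2.

2


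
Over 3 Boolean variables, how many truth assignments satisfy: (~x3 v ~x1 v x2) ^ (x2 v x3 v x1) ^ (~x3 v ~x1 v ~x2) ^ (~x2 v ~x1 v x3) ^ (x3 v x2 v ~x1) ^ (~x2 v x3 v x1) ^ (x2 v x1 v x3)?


Enumerate all 8 truth assignments over 3 variables.
Test each against every clause.
Satisfying assignments found: 2.

2


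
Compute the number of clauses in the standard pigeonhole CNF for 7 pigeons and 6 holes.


The PHP encoding has two parts:
1) At-least-one-hole clauses: 7 (one per pigeon, each with 6 literals).
2) At-most-one-pigeon-per-hole clauses: 6 holes * C(7,2) = 6 * 21 = 126.
Total clauses = 7 + 126 = 133.

133


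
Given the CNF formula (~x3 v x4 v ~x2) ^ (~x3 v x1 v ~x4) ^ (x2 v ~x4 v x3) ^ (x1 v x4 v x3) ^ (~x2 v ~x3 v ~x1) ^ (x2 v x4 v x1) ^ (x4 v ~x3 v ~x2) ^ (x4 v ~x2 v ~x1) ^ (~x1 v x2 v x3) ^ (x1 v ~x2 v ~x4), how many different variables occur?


Identify each distinct variable in the formula.
Variables found: x1, x2, x3, x4.
Total distinct variables = 4.

4


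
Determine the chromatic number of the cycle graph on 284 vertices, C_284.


A cycle on an even number of vertices is bipartite: alternate two colors around the cycle.
Since 284 is even, two colors suffice, and at least two are needed because the graph has edges.
Chromatic number = 2.

2


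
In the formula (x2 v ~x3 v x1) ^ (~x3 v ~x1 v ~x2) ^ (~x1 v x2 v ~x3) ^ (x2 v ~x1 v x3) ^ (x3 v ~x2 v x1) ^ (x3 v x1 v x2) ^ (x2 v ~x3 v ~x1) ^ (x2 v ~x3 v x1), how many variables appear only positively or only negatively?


A pure literal appears in only one polarity across all clauses.
No pure literals found.
Count = 0.

0


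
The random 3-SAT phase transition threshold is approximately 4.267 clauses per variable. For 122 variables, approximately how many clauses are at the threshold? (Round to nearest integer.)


The 3-SAT phase transition occurs at approximately 4.267 clauses per variable.
m = 4.267 * 122 = 520.574.
Rounded to nearest integer: 521.

521


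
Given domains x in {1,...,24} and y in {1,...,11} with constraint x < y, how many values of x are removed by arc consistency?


For the constraint x < y, x needs a supporting value in y's domain.
x can be at most 10 (one less than y's maximum).
Valid x values from domain: 10 out of 24.
Pruned = 24 - 10 = 14.

14


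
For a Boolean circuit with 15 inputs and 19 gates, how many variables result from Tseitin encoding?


The Tseitin transformation introduces one auxiliary variable per gate.
Total variables = inputs + gates = 15 + 19 = 34.

34


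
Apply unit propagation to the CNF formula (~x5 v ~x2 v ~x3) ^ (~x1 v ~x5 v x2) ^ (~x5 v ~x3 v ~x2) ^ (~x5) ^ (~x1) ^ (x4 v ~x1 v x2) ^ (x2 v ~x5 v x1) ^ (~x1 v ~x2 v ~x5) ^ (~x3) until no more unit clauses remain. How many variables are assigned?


Unit propagation repeatedly assigns the literal in any unit clause, then simplifies.
Assignments in order: x5 = F, x1 = F, x3 = F.
No further unit clauses remain.
Total variables assigned = 3.

3


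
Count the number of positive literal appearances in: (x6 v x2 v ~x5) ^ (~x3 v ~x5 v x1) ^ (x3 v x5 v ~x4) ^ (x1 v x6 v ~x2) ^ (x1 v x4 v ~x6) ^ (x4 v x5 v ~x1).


Scan each clause for unnegated literals.
Clause 1: 2 positive; Clause 2: 1 positive; Clause 3: 2 positive; Clause 4: 2 positive; Clause 5: 2 positive; Clause 6: 2 positive.
Total positive literal occurrences = 11.

11


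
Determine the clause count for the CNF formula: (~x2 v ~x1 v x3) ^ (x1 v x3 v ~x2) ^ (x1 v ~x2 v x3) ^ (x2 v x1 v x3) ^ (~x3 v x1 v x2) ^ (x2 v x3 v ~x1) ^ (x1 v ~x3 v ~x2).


Each group enclosed in parentheses joined by ^ is one clause.
Counting the conjuncts: 7 clauses.

7


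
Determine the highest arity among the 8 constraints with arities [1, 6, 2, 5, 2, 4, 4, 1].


The arities are: 1, 6, 2, 5, 2, 4, 4, 1.
Scan for the maximum value.
Maximum arity = 6.

6


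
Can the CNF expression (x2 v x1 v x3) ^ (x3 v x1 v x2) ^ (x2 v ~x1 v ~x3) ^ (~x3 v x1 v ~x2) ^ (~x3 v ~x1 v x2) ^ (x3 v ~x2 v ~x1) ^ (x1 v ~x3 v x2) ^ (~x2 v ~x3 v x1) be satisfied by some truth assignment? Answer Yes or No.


Check all 8 possible truth assignments.
Number of satisfying assignments found: 3.
The formula is satisfiable.

Yes


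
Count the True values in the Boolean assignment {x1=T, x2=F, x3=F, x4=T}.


The weight is the number of variables assigned True.
True variables: x1, x4.
Weight = 2.

2


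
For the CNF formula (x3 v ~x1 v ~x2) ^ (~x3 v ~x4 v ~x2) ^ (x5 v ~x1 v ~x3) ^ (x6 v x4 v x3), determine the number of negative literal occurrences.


Scan each clause for negated literals.
Clause 1: 2 negative; Clause 2: 3 negative; Clause 3: 2 negative; Clause 4: 0 negative.
Total negative literal occurrences = 7.

7


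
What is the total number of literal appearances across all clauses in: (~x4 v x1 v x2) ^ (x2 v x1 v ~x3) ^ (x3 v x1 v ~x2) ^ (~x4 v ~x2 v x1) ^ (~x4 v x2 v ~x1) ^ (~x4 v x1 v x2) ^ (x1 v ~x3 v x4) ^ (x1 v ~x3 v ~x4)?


Clause lengths: 3, 3, 3, 3, 3, 3, 3, 3.
Sum = 3 + 3 + 3 + 3 + 3 + 3 + 3 + 3 = 24.

24


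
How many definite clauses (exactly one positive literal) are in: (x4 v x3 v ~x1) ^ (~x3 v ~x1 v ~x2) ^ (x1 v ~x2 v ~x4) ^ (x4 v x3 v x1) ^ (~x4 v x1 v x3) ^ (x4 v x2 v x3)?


A definite clause has exactly one positive literal.
Clause 1: 2 positive -> not definite
Clause 2: 0 positive -> not definite
Clause 3: 1 positive -> definite
Clause 4: 3 positive -> not definite
Clause 5: 2 positive -> not definite
Clause 6: 3 positive -> not definite
Definite clause count = 1.

1


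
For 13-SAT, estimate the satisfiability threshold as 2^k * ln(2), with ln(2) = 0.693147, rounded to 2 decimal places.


Using the asymptotic formula: threshold ~ 2^k * ln(2).
2^13 = 8192.
8192 * 0.693147 = 5678.26.

5678.26


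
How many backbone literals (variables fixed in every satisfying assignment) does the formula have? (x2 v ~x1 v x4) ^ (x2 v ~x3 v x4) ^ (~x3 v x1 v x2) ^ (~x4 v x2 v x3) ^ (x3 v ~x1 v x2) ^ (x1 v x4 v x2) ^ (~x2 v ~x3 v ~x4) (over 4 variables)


Find all satisfying assignments: 7 model(s).
Check which variables have the same value in every model.
No variable is fixed across all models.
Backbone size = 0.

0


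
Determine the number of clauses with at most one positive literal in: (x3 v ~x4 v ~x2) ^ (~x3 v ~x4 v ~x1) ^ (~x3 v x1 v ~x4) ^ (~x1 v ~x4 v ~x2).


A Horn clause has at most one positive literal.
Clause 1: 1 positive lit(s) -> Horn
Clause 2: 0 positive lit(s) -> Horn
Clause 3: 1 positive lit(s) -> Horn
Clause 4: 0 positive lit(s) -> Horn
Total Horn clauses = 4.

4


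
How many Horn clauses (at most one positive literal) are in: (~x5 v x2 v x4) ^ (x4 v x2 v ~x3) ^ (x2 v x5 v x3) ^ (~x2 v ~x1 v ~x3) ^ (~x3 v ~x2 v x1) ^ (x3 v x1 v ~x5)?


A Horn clause has at most one positive literal.
Clause 1: 2 positive lit(s) -> not Horn
Clause 2: 2 positive lit(s) -> not Horn
Clause 3: 3 positive lit(s) -> not Horn
Clause 4: 0 positive lit(s) -> Horn
Clause 5: 1 positive lit(s) -> Horn
Clause 6: 2 positive lit(s) -> not Horn
Total Horn clauses = 2.

2


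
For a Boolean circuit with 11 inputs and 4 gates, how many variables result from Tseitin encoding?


The Tseitin transformation introduces one auxiliary variable per gate.
Total variables = inputs + gates = 11 + 4 = 15.

15


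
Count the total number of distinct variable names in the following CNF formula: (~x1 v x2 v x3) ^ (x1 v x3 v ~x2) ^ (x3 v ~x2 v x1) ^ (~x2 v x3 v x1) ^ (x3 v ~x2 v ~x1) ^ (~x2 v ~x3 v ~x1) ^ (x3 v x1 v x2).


Identify each distinct variable in the formula.
Variables found: x1, x2, x3.
Total distinct variables = 3.

3


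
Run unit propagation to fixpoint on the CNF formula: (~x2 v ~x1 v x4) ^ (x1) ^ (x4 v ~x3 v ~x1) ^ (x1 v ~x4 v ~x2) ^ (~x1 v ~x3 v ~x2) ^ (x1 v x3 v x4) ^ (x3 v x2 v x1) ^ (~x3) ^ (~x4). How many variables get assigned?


Unit propagation repeatedly assigns the literal in any unit clause, then simplifies.
Assignments in order: x1 = T, x3 = F, x4 = F, x2 = F.
No further unit clauses remain.
Total variables assigned = 4.

4


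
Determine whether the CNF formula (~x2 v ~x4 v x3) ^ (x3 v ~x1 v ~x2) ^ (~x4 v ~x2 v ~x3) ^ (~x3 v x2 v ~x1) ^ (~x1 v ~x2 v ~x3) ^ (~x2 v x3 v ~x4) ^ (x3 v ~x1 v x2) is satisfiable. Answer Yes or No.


Check all 16 possible truth assignments.
Number of satisfying assignments found: 6.
The formula is satisfiable.

Yes


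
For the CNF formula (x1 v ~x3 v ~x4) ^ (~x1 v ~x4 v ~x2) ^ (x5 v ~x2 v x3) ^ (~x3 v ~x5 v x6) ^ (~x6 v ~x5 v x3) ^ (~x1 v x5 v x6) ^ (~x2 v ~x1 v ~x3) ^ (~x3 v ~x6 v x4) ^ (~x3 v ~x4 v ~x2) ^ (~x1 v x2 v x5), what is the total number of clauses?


Each group enclosed in parentheses joined by ^ is one clause.
Counting the conjuncts: 10 clauses.

10


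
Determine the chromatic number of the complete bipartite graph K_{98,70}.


K_{98,70} is bipartite by definition: the two parts are independent sets, with every edge crossing between them.
Color all vertices in one part with color 1 and all vertices in the other part with color 2.
Since the graph has at least one edge, one color does not suffice.
Chromatic number = 2.

2


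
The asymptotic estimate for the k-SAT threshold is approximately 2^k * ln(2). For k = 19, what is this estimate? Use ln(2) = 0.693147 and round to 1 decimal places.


Using the asymptotic formula: threshold ~ 2^k * ln(2).
2^19 = 524288.
524288 * 0.693147 = 363408.7.

363408.7


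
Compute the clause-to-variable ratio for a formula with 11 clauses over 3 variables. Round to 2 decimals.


Clause-to-variable ratio = clauses / variables.
11 / 3 = 3.67.

3.67


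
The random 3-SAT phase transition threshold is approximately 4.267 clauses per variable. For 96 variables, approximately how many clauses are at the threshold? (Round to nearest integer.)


The 3-SAT phase transition occurs at approximately 4.267 clauses per variable.
m = 4.267 * 96 = 409.632.
Rounded to nearest integer: 410.

410


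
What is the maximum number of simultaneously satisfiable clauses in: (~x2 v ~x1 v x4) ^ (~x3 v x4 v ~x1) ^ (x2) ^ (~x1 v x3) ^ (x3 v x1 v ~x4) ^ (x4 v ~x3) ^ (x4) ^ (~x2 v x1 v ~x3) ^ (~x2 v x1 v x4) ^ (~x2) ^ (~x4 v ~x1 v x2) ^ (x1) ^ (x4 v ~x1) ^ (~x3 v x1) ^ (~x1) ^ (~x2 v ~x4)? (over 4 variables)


Enumerate all 16 truth assignments.
For each, count how many of the 16 clauses are satisfied.
The formula is not fully satisfiable, so the maximum is below 16.
Maximum simultaneously satisfiable clauses = 13.

13


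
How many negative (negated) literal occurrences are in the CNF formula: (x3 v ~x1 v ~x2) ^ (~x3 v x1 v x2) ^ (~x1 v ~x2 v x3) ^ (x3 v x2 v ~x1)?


Scan each clause for negated literals.
Clause 1: 2 negative; Clause 2: 1 negative; Clause 3: 2 negative; Clause 4: 1 negative.
Total negative literal occurrences = 6.

6


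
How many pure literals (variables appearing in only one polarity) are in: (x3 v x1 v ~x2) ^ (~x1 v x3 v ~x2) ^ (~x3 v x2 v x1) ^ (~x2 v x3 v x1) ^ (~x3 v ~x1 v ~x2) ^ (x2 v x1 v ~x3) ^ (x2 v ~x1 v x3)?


A pure literal appears in only one polarity across all clauses.
No pure literals found.
Count = 0.

0


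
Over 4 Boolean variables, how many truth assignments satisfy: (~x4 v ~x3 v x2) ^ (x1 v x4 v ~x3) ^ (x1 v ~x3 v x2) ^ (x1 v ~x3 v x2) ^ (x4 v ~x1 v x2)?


Enumerate all 16 truth assignments over 4 variables.
Test each against every clause.
Satisfying assignments found: 10.

10


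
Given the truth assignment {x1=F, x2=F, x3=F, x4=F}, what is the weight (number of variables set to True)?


The weight is the number of variables assigned True.
True variables: none.
Weight = 0.

0


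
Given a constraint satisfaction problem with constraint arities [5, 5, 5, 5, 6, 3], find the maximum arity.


The arities are: 5, 5, 5, 5, 6, 3.
Scan for the maximum value.
Maximum arity = 6.

6


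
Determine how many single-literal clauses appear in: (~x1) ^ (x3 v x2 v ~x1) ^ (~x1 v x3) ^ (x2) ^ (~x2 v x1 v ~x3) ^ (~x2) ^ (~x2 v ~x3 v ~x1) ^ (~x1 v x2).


A unit clause contains exactly one literal.
Unit clauses found: (~x1), (x2), (~x2).
Count = 3.

3


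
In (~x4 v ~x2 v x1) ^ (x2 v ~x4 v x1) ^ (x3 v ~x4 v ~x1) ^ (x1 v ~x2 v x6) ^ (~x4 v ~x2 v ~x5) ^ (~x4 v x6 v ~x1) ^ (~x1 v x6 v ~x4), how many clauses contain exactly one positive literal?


A definite clause has exactly one positive literal.
Clause 1: 1 positive -> definite
Clause 2: 2 positive -> not definite
Clause 3: 1 positive -> definite
Clause 4: 2 positive -> not definite
Clause 5: 0 positive -> not definite
Clause 6: 1 positive -> definite
Clause 7: 1 positive -> definite
Definite clause count = 4.

4


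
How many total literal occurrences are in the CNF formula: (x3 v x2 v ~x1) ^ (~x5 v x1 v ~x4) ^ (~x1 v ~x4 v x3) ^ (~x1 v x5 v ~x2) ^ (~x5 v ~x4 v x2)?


Clause lengths: 3, 3, 3, 3, 3.
Sum = 3 + 3 + 3 + 3 + 3 = 15.

15


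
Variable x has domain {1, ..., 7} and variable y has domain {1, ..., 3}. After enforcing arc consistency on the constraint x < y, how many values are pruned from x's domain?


For the constraint x < y, x needs a supporting value in y's domain.
x can be at most 2 (one less than y's maximum).
Valid x values from domain: 2 out of 7.
Pruned = 7 - 2 = 5.

5


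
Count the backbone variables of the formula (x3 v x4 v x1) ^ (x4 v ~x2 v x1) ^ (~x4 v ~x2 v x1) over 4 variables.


Find all satisfying assignments: 11 model(s).
Check which variables have the same value in every model.
No variable is fixed across all models.
Backbone size = 0.

0


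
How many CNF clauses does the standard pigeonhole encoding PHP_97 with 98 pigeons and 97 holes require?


The PHP encoding has two parts:
1) At-least-one-hole clauses: 98 (one per pigeon, each with 97 literals).
2) At-most-one-pigeon-per-hole clauses: 97 holes * C(98,2) = 97 * 4753 = 461041.
Total clauses = 98 + 461041 = 461139.

461139


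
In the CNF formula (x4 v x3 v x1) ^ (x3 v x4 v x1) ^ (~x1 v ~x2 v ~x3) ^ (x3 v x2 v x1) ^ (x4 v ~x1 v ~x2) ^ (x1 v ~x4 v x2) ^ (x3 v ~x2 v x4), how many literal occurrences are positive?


Scan each clause for unnegated literals.
Clause 1: 3 positive; Clause 2: 3 positive; Clause 3: 0 positive; Clause 4: 3 positive; Clause 5: 1 positive; Clause 6: 2 positive; Clause 7: 2 positive.
Total positive literal occurrences = 14.

14


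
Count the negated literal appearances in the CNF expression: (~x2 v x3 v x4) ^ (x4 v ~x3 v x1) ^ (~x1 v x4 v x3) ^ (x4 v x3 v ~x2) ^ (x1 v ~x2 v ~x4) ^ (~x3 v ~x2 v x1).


Scan each clause for negated literals.
Clause 1: 1 negative; Clause 2: 1 negative; Clause 3: 1 negative; Clause 4: 1 negative; Clause 5: 2 negative; Clause 6: 2 negative.
Total negative literal occurrences = 8.

8


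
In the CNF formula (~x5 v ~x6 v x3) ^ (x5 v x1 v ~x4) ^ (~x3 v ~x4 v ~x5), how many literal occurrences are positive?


Scan each clause for unnegated literals.
Clause 1: 1 positive; Clause 2: 2 positive; Clause 3: 0 positive.
Total positive literal occurrences = 3.

3


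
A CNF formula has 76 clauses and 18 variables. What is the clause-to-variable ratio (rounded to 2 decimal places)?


Clause-to-variable ratio = clauses / variables.
76 / 18 = 4.22.

4.22


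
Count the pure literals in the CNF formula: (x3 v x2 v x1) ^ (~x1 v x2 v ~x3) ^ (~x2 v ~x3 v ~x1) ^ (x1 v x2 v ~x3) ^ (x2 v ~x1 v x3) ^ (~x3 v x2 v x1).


A pure literal appears in only one polarity across all clauses.
No pure literals found.
Count = 0.

0


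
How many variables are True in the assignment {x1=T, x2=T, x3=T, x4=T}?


The weight is the number of variables assigned True.
True variables: x1, x2, x3, x4.
Weight = 4.

4


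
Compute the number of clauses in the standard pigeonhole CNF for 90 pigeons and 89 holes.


The PHP encoding has two parts:
1) At-least-one-hole clauses: 90 (one per pigeon, each with 89 literals).
2) At-most-one-pigeon-per-hole clauses: 89 holes * C(90,2) = 89 * 4005 = 356445.
Total clauses = 90 + 356445 = 356535.

356535


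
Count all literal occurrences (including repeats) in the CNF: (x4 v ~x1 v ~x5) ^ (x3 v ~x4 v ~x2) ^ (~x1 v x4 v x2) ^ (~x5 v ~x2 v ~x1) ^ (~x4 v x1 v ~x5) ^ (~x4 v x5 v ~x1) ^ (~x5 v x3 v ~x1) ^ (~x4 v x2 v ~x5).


Clause lengths: 3, 3, 3, 3, 3, 3, 3, 3.
Sum = 3 + 3 + 3 + 3 + 3 + 3 + 3 + 3 = 24.

24


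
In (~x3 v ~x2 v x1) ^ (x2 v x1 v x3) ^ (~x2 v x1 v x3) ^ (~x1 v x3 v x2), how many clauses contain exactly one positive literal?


A definite clause has exactly one positive literal.
Clause 1: 1 positive -> definite
Clause 2: 3 positive -> not definite
Clause 3: 2 positive -> not definite
Clause 4: 2 positive -> not definite
Definite clause count = 1.

1


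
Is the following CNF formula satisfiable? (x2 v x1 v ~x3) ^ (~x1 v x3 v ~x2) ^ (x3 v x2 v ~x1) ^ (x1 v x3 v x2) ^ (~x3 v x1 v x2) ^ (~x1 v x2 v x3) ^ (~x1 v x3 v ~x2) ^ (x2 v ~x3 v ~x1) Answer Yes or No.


Check all 8 possible truth assignments.
Number of satisfying assignments found: 3.
The formula is satisfiable.

Yes


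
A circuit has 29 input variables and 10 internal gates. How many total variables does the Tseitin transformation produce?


The Tseitin transformation introduces one auxiliary variable per gate.
Total variables = inputs + gates = 29 + 10 = 39.

39


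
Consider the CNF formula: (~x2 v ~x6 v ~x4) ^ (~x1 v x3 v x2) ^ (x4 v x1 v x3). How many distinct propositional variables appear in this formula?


Identify each distinct variable in the formula.
Variables found: x1, x2, x3, x4, x6.
Total distinct variables = 5.

5


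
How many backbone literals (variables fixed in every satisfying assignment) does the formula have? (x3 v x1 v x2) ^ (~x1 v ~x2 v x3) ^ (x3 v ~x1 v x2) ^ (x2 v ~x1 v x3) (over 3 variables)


Find all satisfying assignments: 5 model(s).
Check which variables have the same value in every model.
No variable is fixed across all models.
Backbone size = 0.

0


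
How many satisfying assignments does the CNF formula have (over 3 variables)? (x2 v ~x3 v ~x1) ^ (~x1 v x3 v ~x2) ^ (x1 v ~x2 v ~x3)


Enumerate all 8 truth assignments over 3 variables.
Test each against every clause.
Satisfying assignments found: 5.

5


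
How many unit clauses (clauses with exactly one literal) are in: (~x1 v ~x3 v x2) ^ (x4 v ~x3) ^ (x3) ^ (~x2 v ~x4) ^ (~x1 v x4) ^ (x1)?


A unit clause contains exactly one literal.
Unit clauses found: (x3), (x1).
Count = 2.

2


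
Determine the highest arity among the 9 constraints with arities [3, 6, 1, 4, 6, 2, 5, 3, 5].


The arities are: 3, 6, 1, 4, 6, 2, 5, 3, 5.
Scan for the maximum value.
Maximum arity = 6.

6


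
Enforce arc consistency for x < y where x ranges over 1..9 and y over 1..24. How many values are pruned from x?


For the constraint x < y, x needs a supporting value in y's domain.
x can be at most 23 (one less than y's maximum).
Valid x values from domain: 9 out of 9.
Pruned = 9 - 9 = 0.

0


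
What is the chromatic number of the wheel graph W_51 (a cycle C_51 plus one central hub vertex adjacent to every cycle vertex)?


W_51 consists of the cycle C_51 together with a hub vertex adjacent to every cycle vertex.
The cycle C_51 needs 3 colors (odd cycle -> 3).
The hub is adjacent to every cycle vertex, so it must receive a new color distinct from all of them.
Chromatic number = 3 + 1 = 4.

4


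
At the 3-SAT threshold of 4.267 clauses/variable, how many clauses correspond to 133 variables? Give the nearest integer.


The 3-SAT phase transition occurs at approximately 4.267 clauses per variable.
m = 4.267 * 133 = 567.511.
Rounded to nearest integer: 568.

568


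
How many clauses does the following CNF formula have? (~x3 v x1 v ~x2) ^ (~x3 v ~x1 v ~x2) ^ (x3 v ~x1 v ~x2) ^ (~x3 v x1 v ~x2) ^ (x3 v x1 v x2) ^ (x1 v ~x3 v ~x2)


Each group enclosed in parentheses joined by ^ is one clause.
Counting the conjuncts: 6 clauses.

6


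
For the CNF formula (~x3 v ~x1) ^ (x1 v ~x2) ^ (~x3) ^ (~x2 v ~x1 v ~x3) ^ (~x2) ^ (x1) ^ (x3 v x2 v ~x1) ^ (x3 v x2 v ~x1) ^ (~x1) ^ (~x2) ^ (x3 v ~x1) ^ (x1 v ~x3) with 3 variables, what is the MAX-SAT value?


Enumerate all 8 truth assignments.
For each, count how many of the 12 clauses are satisfied.
The formula is not fully satisfiable, so the maximum is below 12.
Maximum simultaneously satisfiable clauses = 11.

11


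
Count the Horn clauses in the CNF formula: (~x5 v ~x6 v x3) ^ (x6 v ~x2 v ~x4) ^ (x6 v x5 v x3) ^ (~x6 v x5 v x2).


A Horn clause has at most one positive literal.
Clause 1: 1 positive lit(s) -> Horn
Clause 2: 1 positive lit(s) -> Horn
Clause 3: 3 positive lit(s) -> not Horn
Clause 4: 2 positive lit(s) -> not Horn
Total Horn clauses = 2.

2


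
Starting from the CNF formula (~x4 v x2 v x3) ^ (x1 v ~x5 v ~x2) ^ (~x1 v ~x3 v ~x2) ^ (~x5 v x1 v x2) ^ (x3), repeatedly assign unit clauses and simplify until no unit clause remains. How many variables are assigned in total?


Unit propagation repeatedly assigns the literal in any unit clause, then simplifies.
Assignments in order: x3 = T.
No further unit clauses remain.
Total variables assigned = 1.

1


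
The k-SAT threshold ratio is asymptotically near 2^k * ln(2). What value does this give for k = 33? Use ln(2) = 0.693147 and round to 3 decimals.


Using the asymptotic formula: threshold ~ 2^k * ln(2).
2^33 = 8589934592.
8589934592 * 0.693147 = 5954087392.641.

5954087392.641


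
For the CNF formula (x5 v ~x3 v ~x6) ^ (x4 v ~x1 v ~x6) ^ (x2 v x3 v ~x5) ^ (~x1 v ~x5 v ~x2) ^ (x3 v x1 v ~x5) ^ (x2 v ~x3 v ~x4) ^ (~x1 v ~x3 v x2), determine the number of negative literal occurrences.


Scan each clause for negated literals.
Clause 1: 2 negative; Clause 2: 2 negative; Clause 3: 1 negative; Clause 4: 3 negative; Clause 5: 1 negative; Clause 6: 2 negative; Clause 7: 2 negative.
Total negative literal occurrences = 13.

13


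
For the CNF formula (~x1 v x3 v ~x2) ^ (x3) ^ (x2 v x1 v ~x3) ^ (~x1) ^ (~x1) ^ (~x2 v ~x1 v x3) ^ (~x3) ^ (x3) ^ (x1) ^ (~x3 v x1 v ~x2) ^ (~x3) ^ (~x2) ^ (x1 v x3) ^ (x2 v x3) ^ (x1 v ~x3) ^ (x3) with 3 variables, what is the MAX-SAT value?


Enumerate all 8 truth assignments.
For each, count how many of the 16 clauses are satisfied.
The formula is not fully satisfiable, so the maximum is below 16.
Maximum simultaneously satisfiable clauses = 12.

12


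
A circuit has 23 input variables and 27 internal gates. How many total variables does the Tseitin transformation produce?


The Tseitin transformation introduces one auxiliary variable per gate.
Total variables = inputs + gates = 23 + 27 = 50.

50


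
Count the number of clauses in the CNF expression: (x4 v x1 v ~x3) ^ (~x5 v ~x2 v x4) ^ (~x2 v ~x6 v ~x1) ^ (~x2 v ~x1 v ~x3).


Each group enclosed in parentheses joined by ^ is one clause.
Counting the conjuncts: 4 clauses.

4


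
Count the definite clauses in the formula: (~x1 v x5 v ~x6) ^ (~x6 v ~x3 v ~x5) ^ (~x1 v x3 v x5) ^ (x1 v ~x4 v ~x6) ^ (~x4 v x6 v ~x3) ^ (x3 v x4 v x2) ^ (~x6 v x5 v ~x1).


A definite clause has exactly one positive literal.
Clause 1: 1 positive -> definite
Clause 2: 0 positive -> not definite
Clause 3: 2 positive -> not definite
Clause 4: 1 positive -> definite
Clause 5: 1 positive -> definite
Clause 6: 3 positive -> not definite
Clause 7: 1 positive -> definite
Definite clause count = 4.

4


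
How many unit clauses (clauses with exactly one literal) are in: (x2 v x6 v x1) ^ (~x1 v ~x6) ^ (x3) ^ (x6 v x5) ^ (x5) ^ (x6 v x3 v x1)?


A unit clause contains exactly one literal.
Unit clauses found: (x3), (x5).
Count = 2.

2


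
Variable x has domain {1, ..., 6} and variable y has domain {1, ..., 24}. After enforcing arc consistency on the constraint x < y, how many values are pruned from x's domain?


For the constraint x < y, x needs a supporting value in y's domain.
x can be at most 23 (one less than y's maximum).
Valid x values from domain: 6 out of 6.
Pruned = 6 - 6 = 0.

0


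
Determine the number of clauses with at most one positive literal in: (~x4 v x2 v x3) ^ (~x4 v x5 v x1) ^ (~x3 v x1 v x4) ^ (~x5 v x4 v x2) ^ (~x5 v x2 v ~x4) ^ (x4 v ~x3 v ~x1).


A Horn clause has at most one positive literal.
Clause 1: 2 positive lit(s) -> not Horn
Clause 2: 2 positive lit(s) -> not Horn
Clause 3: 2 positive lit(s) -> not Horn
Clause 4: 2 positive lit(s) -> not Horn
Clause 5: 1 positive lit(s) -> Horn
Clause 6: 1 positive lit(s) -> Horn
Total Horn clauses = 2.

2


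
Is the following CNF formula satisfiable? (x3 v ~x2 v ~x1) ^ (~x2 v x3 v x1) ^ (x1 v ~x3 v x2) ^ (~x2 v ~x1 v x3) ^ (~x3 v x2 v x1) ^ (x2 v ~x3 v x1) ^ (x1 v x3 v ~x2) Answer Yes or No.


Check all 8 possible truth assignments.
Number of satisfying assignments found: 5.
The formula is satisfiable.

Yes


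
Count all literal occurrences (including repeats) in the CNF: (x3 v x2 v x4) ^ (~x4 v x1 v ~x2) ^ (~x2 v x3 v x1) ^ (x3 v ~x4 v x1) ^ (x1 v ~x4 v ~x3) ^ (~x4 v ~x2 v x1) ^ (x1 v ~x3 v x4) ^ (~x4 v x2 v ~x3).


Clause lengths: 3, 3, 3, 3, 3, 3, 3, 3.
Sum = 3 + 3 + 3 + 3 + 3 + 3 + 3 + 3 = 24.

24


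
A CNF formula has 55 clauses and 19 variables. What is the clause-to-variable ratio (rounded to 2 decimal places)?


Clause-to-variable ratio = clauses / variables.
55 / 19 = 2.89.

2.89


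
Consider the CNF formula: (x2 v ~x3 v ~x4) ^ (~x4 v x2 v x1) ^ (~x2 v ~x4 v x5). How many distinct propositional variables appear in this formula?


Identify each distinct variable in the formula.
Variables found: x1, x2, x3, x4, x5.
Total distinct variables = 5.

5


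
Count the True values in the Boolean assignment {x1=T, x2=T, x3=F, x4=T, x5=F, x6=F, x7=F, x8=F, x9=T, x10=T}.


The weight is the number of variables assigned True.
True variables: x1, x2, x4, x9, x10.
Weight = 5.

5


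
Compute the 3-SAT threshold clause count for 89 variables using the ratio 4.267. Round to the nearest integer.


The 3-SAT phase transition occurs at approximately 4.267 clauses per variable.
m = 4.267 * 89 = 379.763.
Rounded to nearest integer: 380.

380


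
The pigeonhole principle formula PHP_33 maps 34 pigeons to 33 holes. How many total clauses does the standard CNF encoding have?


The PHP encoding has two parts:
1) At-least-one-hole clauses: 34 (one per pigeon, each with 33 literals).
2) At-most-one-pigeon-per-hole clauses: 33 holes * C(34,2) = 33 * 561 = 18513.
Total clauses = 34 + 18513 = 18547.

18547


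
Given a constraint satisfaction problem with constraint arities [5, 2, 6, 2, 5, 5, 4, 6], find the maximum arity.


The arities are: 5, 2, 6, 2, 5, 5, 4, 6.
Scan for the maximum value.
Maximum arity = 6.

6


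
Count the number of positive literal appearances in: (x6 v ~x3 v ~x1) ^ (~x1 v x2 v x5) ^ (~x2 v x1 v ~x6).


Scan each clause for unnegated literals.
Clause 1: 1 positive; Clause 2: 2 positive; Clause 3: 1 positive.
Total positive literal occurrences = 4.

4


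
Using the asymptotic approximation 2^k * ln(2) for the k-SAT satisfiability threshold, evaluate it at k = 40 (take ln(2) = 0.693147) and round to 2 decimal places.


Using the asymptotic formula: threshold ~ 2^k * ln(2).
2^40 = 1099511627776.
1099511627776 * 0.693147 = 762123186258.05.

762123186258.05


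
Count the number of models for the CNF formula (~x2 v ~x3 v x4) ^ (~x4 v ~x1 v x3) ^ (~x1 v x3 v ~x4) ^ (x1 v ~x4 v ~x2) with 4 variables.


Enumerate all 16 truth assignments over 4 variables.
Test each against every clause.
Satisfying assignments found: 10.

10


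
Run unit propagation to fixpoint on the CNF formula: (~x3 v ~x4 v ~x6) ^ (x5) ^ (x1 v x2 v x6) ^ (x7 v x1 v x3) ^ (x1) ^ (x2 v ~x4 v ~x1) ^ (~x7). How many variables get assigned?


Unit propagation repeatedly assigns the literal in any unit clause, then simplifies.
Assignments in order: x5 = T, x1 = T, x7 = F.
No further unit clauses remain.
Total variables assigned = 3.

3


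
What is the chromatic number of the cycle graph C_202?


A cycle on an even number of vertices is bipartite: alternate two colors around the cycle.
Since 202 is even, two colors suffice, and at least two are needed because the graph has edges.
Chromatic number = 2.

2


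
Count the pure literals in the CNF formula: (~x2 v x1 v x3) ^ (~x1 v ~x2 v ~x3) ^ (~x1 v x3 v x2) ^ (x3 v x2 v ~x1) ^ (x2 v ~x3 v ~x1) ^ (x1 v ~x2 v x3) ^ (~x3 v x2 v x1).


A pure literal appears in only one polarity across all clauses.
No pure literals found.
Count = 0.

0


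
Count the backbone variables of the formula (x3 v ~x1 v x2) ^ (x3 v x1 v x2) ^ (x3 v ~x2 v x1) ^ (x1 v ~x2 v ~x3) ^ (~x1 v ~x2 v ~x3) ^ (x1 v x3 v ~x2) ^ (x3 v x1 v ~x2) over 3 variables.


Find all satisfying assignments: 3 model(s).
Check which variables have the same value in every model.
No variable is fixed across all models.
Backbone size = 0.

0


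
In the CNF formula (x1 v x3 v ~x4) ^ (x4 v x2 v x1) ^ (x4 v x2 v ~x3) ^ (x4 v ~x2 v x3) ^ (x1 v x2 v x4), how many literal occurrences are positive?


Scan each clause for unnegated literals.
Clause 1: 2 positive; Clause 2: 3 positive; Clause 3: 2 positive; Clause 4: 2 positive; Clause 5: 3 positive.
Total positive literal occurrences = 12.

12


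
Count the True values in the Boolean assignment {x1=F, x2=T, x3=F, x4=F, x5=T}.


The weight is the number of variables assigned True.
True variables: x2, x5.
Weight = 2.

2


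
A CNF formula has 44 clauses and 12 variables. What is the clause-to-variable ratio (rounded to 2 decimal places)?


Clause-to-variable ratio = clauses / variables.
44 / 12 = 3.67.

3.67


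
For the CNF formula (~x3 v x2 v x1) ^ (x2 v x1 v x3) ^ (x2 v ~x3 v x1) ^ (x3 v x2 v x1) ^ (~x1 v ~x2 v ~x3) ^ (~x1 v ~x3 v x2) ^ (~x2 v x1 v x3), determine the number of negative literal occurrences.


Scan each clause for negated literals.
Clause 1: 1 negative; Clause 2: 0 negative; Clause 3: 1 negative; Clause 4: 0 negative; Clause 5: 3 negative; Clause 6: 2 negative; Clause 7: 1 negative.
Total negative literal occurrences = 8.

8


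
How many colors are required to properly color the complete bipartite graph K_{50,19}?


K_{50,19} is bipartite by definition: the two parts are independent sets, with every edge crossing between them.
Color all vertices in one part with color 1 and all vertices in the other part with color 2.
Since the graph has at least one edge, one color does not suffice.
Chromatic number = 2.

2


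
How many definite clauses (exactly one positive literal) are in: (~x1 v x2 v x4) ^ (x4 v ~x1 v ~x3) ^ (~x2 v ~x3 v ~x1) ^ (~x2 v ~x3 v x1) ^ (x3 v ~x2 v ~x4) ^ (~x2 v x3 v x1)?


A definite clause has exactly one positive literal.
Clause 1: 2 positive -> not definite
Clause 2: 1 positive -> definite
Clause 3: 0 positive -> not definite
Clause 4: 1 positive -> definite
Clause 5: 1 positive -> definite
Clause 6: 2 positive -> not definite
Definite clause count = 3.

3
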